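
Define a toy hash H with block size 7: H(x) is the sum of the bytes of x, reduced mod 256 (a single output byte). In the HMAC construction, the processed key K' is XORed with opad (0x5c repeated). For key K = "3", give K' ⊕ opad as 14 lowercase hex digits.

Key "3" = 33 is 1 byte ≤ B = 7; zero-pad to 7 bytes: K' = 33 00 00 00 00 00 00.
XOR each byte with 0x5c: 33⊕5c=6f, 00⊕5c=5c, 00⊕5c=5c, 00⊕5c=5c, 00⊕5c=5c, 00⊕5c=5c, 00⊕5c=5c.

6f5c5c5c5c5c5c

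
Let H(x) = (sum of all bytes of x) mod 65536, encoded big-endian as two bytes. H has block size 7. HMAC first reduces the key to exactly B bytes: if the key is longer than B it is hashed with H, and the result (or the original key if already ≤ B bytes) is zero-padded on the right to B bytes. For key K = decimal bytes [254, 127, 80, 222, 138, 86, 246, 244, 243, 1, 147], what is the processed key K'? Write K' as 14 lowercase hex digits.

|K| = 11 > B = 7, so first hash the key.
H(K): sum = 254+127+80+222+138+86+246+244+243+1+147 = 1788 → 06 fc.
Zero-pad H(K) = 06 fc to 7 bytes: K' = 06 fc 00 00 00 00 00.

06fc0000000000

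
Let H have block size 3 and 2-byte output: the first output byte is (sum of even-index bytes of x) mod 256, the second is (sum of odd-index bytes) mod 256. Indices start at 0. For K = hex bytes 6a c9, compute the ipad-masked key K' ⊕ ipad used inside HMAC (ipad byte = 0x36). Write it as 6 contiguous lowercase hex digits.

5cff36

Key hex bytes 6a c9 is 2 bytes ≤ B = 3; zero-pad to 3 bytes: K' = 6a c9 00.
XOR each byte with 0x36: 6a⊕36=5c, c9⊕36=ff, 00⊕36=36.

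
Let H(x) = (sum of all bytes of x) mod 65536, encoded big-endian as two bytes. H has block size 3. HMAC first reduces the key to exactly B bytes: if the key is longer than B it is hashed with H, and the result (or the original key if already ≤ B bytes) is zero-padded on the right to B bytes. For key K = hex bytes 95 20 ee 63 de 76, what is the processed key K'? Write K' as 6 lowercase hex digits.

|K| = 6 > B = 3, so first hash the key.
H(K): sum = 149+32+238+99+222+118 = 858 → 03 5a.
Zero-pad H(K) = 03 5a to 3 bytes: K' = 03 5a 00.

035a00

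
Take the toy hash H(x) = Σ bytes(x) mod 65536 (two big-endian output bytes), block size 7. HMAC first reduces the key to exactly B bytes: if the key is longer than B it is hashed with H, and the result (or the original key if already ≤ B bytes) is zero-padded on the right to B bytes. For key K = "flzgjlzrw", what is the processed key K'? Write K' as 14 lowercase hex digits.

03ec0000000000

|K| = 9 > B = 7, so first hash the key.
H(K): sum = 102+108+122+103+106+108+122+114+119 = 1004 → 03 ec.
Zero-pad H(K) = 03 ec to 7 bytes: K' = 03 ec 00 00 00 00 00.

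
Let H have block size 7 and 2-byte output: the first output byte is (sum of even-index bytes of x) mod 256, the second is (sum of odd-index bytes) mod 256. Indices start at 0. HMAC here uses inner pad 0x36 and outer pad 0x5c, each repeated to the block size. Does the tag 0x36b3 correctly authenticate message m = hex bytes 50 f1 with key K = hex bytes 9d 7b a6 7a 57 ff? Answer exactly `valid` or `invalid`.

invalid

Key hex bytes 9d 7b a6 7a 57 ff is 6 bytes ≤ B = 7; zero-pad to 7 bytes: K' = 9d 7b a6 7a 57 ff 00.
K' ⊕ ipad = ab 4d 90 4c 61 c9 36; K' ⊕ opad = c1 27 fa 26 0b a3 5c.
Inner hash: even-index sum = 707 mod 256 = 195; odd-index sum = 434 mod 256 = 178 → c3 b2.
Outer hash (recomputed tag): even-index sum = 724 mod 256 = 212; odd-index sum = 435 mod 256 = 179 → d4 b3.
Recomputed tag = d4b3; claimed = 36b3 → mismatch.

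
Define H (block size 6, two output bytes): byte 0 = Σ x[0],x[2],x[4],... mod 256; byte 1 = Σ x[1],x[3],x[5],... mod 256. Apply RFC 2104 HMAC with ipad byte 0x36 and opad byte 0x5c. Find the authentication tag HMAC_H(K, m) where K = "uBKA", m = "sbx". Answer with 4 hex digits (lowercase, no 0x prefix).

Key "uBKA" = 75 42 4b 41 is 4 bytes ≤ B = 6; zero-pad to 6 bytes: K' = 75 42 4b 41 00 00.
K' ⊕ ipad = 43 74 7d 77 36 36.  K' ⊕ opad = 29 1e 17 1d 5c 5c.
Inner input = (K'⊕ipad) ∥ m = 43 74 7d 77 36 36 ∥ 73 62 78.
Inner hash: even-index sum = 481 mod 256 = 225; odd-index sum = 387 mod 256 = 131 → e1 83.
Outer input = (K'⊕opad) ∥ inner = 29 1e 17 1d 5c 5c ∥ e1 83.
Outer hash (tag): even-index sum = 381 mod 256 = 125; odd-index sum = 282 mod 256 = 26 → 7d 1a.

7d1a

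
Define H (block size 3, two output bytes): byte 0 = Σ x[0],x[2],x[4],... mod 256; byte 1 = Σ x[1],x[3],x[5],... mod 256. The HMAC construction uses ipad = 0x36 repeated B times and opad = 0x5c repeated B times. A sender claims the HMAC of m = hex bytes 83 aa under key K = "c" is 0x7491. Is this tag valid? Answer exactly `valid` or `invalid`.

Key "c" = 63 is 1 byte ≤ B = 3; zero-pad to 3 bytes: K' = 63 00 00.
K' ⊕ ipad = 55 36 36; K' ⊕ opad = 3f 5c 5c.
Inner hash: even-index sum = 309 mod 256 = 53; odd-index sum = 185 mod 256 = 185 → 35 b9.
Outer hash (recomputed tag): even-index sum = 340 mod 256 = 84; odd-index sum = 145 mod 256 = 145 → 54 91.
Recomputed tag = 5491; claimed = 7491 → mismatch.

invalid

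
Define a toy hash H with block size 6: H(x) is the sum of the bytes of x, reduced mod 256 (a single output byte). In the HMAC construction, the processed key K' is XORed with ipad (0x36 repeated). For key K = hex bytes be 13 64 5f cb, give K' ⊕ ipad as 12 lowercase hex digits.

88255269fd36

Key hex bytes be 13 64 5f cb is 5 bytes ≤ B = 6; zero-pad to 6 bytes: K' = be 13 64 5f cb 00.
XOR each byte with 0x36: be⊕36=88, 13⊕36=25, 64⊕36=52, 5f⊕36=69, cb⊕36=fd, 00⊕36=36.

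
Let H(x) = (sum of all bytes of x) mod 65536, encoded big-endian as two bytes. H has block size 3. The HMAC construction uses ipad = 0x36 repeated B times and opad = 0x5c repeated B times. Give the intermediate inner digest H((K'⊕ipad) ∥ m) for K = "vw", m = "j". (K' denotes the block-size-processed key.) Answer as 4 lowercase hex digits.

0121

Key "vw" = 76 77 is 2 bytes ≤ B = 3; zero-pad to 3 bytes: K' = 76 77 00.
K' ⊕ ipad = 40 41 36.
Inner input = 40 41 36 ∥ 6a.
Inner hash: sum = 64+65+54+106 = 289 → 01 21.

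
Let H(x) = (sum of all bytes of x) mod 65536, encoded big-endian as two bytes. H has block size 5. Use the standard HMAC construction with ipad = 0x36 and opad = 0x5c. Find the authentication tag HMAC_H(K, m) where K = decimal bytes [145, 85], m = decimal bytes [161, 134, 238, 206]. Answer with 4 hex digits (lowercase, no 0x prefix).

Key decimal bytes [145, 85] = 91 55 is 2 bytes ≤ B = 5; zero-pad to 5 bytes: K' = 91 55 00 00 00.
K' ⊕ ipad = a7 63 36 36 36.  K' ⊕ opad = cd 09 5c 5c 5c.
Inner input = (K'⊕ipad) ∥ m = a7 63 36 36 36 ∥ a1 86 ee ce.
Inner hash: sum = 167+99+54+54+54+161+134+238+206 = 1167 → 04 8f.
Outer input = (K'⊕opad) ∥ inner = cd 09 5c 5c 5c ∥ 04 8f.
Outer hash (tag): sum = 205+9+92+92+92+4+143 = 637 → 02 7d.

027d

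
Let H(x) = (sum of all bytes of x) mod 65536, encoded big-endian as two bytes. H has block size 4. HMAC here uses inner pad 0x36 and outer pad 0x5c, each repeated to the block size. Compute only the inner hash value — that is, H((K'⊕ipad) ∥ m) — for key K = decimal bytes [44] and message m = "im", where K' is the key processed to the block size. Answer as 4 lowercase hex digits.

0192

Key decimal bytes [44] = 2c is 1 byte ≤ B = 4; zero-pad to 4 bytes: K' = 2c 00 00 00.
K' ⊕ ipad = 1a 36 36 36.
Inner input = 1a 36 36 36 ∥ 69 6d.
Inner hash: sum = 26+54+54+54+105+109 = 402 → 01 92.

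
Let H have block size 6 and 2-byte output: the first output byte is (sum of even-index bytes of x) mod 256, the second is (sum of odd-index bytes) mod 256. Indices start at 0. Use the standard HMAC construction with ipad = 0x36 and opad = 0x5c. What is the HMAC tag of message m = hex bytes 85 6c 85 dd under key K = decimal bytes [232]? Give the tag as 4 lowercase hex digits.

Key decimal bytes [232] = e8 is 1 byte ≤ B = 6; zero-pad to 6 bytes: K' = e8 00 00 00 00 00.
K' ⊕ ipad = de 36 36 36 36 36.  K' ⊕ opad = b4 5c 5c 5c 5c 5c.
Inner input = (K'⊕ipad) ∥ m = de 36 36 36 36 36 ∥ 85 6c 85 dd.
Inner hash: even-index sum = 596 mod 256 = 84; odd-index sum = 491 mod 256 = 235 → 54 eb.
Outer input = (K'⊕opad) ∥ inner = b4 5c 5c 5c 5c 5c ∥ 54 eb.
Outer hash (tag): even-index sum = 448 mod 256 = 192; odd-index sum = 511 mod 256 = 255 → c0 ff.

c0ff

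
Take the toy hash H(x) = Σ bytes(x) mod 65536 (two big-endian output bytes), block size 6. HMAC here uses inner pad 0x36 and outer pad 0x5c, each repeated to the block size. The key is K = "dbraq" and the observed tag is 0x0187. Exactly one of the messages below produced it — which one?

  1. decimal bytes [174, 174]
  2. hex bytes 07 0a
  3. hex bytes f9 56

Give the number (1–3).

1

Key "dbraq" = 64 62 72 61 71 is 5 bytes ≤ B = 6; zero-pad to 6 bytes: K' = 64 62 72 61 71 00.
K' ⊕ ipad = 52 54 44 57 47 36; K' ⊕ opad = 38 3e 2e 3d 2d 5c.
m1: inner = H(52 54 44 57 47 36 ae ae) = 03 1a; tag = H(38 3e 2e 3d 2d 5c 03 1a) = 0187 ← matches
m2: inner = H(52 54 44 57 47 36 07 0a) = 01 cf; tag = H(38 3e 2e 3d 2d 5c 01 cf) = 023a
m3: inner = H(52 54 44 57 47 36 f9 56) = 03 0d; tag = H(38 3e 2e 3d 2d 5c 03 0d) = 017a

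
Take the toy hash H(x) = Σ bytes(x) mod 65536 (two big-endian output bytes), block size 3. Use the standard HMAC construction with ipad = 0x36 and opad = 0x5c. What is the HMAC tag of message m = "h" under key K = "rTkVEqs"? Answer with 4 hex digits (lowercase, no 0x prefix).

Key "rTkVEqs" = 72 54 6b 56 45 71 73 is 7 bytes > B = 3, so hash it first: H(key) = 02 b0, then zero-pad to 3 bytes: K' = 02 b0 00.
K' ⊕ ipad = 34 86 36.  K' ⊕ opad = 5e ec 5c.
Inner input = (K'⊕ipad) ∥ m = 34 86 36 ∥ 68.
Inner hash: sum = 52+134+54+104 = 344 → 01 58.
Outer input = (K'⊕opad) ∥ inner = 5e ec 5c ∥ 01 58.
Outer hash (tag): sum = 94+236+92+1+88 = 511 → 01 ff.

01ff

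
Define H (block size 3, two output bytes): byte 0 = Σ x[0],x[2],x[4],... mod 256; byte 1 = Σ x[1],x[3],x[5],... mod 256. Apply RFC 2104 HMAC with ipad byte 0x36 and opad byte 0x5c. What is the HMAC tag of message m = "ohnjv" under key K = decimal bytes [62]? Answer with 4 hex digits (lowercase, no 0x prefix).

Key decimal bytes [62] = 3e is 1 byte ≤ B = 3; zero-pad to 3 bytes: K' = 3e 00 00.
K' ⊕ ipad = 08 36 36.  K' ⊕ opad = 62 5c 5c.
Inner input = (K'⊕ipad) ∥ m = 08 36 36 ∥ 6f 68 6e 6a 76.
Inner hash: even-index sum = 272 mod 256 = 16; odd-index sum = 393 mod 256 = 137 → 10 89.
Outer input = (K'⊕opad) ∥ inner = 62 5c 5c ∥ 10 89.
Outer hash (tag): even-index sum = 327 mod 256 = 71; odd-index sum = 108 mod 256 = 108 → 47 6c.

476c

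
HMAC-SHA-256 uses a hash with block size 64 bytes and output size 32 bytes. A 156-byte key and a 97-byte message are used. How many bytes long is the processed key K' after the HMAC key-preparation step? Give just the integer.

64

Key is 156 > 64 bytes, so it is hashed to 32 bytes then zero-padded to 64: |K'| = 64.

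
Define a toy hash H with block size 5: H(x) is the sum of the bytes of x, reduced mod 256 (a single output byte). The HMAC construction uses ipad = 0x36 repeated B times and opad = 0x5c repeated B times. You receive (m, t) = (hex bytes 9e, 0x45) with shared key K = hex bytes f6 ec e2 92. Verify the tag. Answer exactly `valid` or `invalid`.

Key hex bytes f6 ec e2 92 is 4 bytes ≤ B = 5; zero-pad to 5 bytes: K' = f6 ec e2 92 00.
K' ⊕ ipad = c0 da d4 a4 36; K' ⊕ opad = aa b0 be ce 5c.
Inner hash: sum = 192+218+212+164+54+158 = 998; mod 256 = 230 → e6.
Outer hash (recomputed tag): sum = 170+176+190+206+92+230 = 1064; mod 256 = 40 → 28.
Recomputed tag = 28; claimed = 45 → mismatch.

invalid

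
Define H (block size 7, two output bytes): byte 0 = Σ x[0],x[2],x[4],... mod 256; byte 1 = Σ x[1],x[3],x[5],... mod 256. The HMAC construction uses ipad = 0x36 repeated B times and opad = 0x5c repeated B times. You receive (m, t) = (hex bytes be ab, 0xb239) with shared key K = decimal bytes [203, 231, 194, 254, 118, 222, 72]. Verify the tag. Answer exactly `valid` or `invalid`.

valid

Key decimal bytes [203, 231, 194, 254, 118, 222, 72] = cb e7 c2 fe 76 de 48 is exactly B = 7 bytes: K' = cb e7 c2 fe 76 de 48.
K' ⊕ ipad = fd d1 f4 c8 40 e8 7e; K' ⊕ opad = 97 bb 9e a2 2a 82 14.
Inner hash: even-index sum = 858 mod 256 = 90; odd-index sum = 831 mod 256 = 63 → 5a 3f.
Outer hash (recomputed tag): even-index sum = 434 mod 256 = 178; odd-index sum = 569 mod 256 = 57 → b2 39.
Recomputed tag = b239; claimed = b239 → match.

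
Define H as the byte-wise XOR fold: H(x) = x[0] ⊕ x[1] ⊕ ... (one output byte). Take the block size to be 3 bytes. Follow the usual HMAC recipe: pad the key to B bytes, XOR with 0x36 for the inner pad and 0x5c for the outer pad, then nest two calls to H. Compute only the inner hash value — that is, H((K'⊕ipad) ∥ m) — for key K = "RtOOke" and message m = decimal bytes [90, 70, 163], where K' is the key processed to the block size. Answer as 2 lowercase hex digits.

a1

Key "RtOOke" = 52 74 4f 4f 6b 65 is 6 bytes > B = 3, so hash it first: H(key) = 28, then zero-pad to 3 bytes: K' = 28 00 00.
K' ⊕ ipad = 1e 36 36.
Inner input = 1e 36 36 ∥ 5a 46 a3.
Inner hash: XOR 1e⊕36⊕36⊕5a⊕46⊕a3 = a1.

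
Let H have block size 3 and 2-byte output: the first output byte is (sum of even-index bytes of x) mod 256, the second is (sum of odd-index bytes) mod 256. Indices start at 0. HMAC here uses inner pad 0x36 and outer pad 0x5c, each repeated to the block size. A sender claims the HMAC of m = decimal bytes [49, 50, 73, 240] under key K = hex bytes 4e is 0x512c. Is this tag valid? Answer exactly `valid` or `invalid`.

invalid

Key hex bytes 4e is 1 byte ≤ B = 3; zero-pad to 3 bytes: K' = 4e 00 00.
K' ⊕ ipad = 78 36 36; K' ⊕ opad = 12 5c 5c.
Inner hash: even-index sum = 464 mod 256 = 208; odd-index sum = 176 mod 256 = 176 → d0 b0.
Outer hash (recomputed tag): even-index sum = 286 mod 256 = 30; odd-index sum = 300 mod 256 = 44 → 1e 2c.
Recomputed tag = 1e2c; claimed = 512c → mismatch.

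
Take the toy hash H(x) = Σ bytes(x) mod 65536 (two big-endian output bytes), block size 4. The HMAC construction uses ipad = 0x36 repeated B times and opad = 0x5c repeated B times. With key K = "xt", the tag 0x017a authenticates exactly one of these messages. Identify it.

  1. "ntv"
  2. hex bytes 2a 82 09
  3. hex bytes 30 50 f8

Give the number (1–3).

3

Key "xt" = 78 74 is 2 bytes ≤ B = 4; zero-pad to 4 bytes: K' = 78 74 00 00.
K' ⊕ ipad = 4e 42 36 36; K' ⊕ opad = 24 28 5c 5c.
m1: inner = H(4e 42 36 36 6e 74 76) = 02 54; tag = H(24 28 5c 5c 02 54) = 015a
m2: inner = H(4e 42 36 36 2a 82 09) = 01 b1; tag = H(24 28 5c 5c 01 b1) = 01b6
m3: inner = H(4e 42 36 36 30 50 f8) = 02 74; tag = H(24 28 5c 5c 02 74) = 017a ← matches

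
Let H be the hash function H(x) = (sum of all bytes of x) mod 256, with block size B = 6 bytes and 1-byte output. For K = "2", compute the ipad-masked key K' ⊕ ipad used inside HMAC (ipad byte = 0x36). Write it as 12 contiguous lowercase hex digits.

043636363636

Key "2" = 32 is 1 byte ≤ B = 6; zero-pad to 6 bytes: K' = 32 00 00 00 00 00.
XOR each byte with 0x36: 32⊕36=04, 00⊕36=36, 00⊕36=36, 00⊕36=36, 00⊕36=36, 00⊕36=36.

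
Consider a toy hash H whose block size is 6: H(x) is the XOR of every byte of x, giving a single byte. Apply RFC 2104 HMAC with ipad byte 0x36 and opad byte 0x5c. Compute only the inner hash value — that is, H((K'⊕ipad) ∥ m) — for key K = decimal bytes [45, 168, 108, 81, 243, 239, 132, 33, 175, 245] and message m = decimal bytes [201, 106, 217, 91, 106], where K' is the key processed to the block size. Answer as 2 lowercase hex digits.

10

Key decimal bytes [45, 168, 108, 81, 243, 239, 132, 33, 175, 245] = 2d a8 6c 51 f3 ef 84 21 af f5 is 10 bytes > B = 6, so hash it first: H(key) = 5b, then zero-pad to 6 bytes: K' = 5b 00 00 00 00 00.
K' ⊕ ipad = 6d 36 36 36 36 36.
Inner input = 6d 36 36 36 36 36 ∥ c9 6a d9 5b 6a.
Inner hash: XOR 6d⊕36⊕36⊕36⊕36⊕36⊕c9⊕6a⊕d9⊕5b⊕6a = 10.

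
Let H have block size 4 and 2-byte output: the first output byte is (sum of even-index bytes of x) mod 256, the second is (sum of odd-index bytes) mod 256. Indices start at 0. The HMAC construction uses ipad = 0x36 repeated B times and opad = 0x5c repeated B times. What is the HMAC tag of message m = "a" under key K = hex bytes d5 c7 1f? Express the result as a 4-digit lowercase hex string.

391e

Key hex bytes d5 c7 1f is 3 bytes ≤ B = 4; zero-pad to 4 bytes: K' = d5 c7 1f 00.
K' ⊕ ipad = e3 f1 29 36.  K' ⊕ opad = 89 9b 43 5c.
Inner input = (K'⊕ipad) ∥ m = e3 f1 29 36 ∥ 61.
Inner hash: even-index sum = 365 mod 256 = 109; odd-index sum = 295 mod 256 = 39 → 6d 27.
Outer input = (K'⊕opad) ∥ inner = 89 9b 43 5c ∥ 6d 27.
Outer hash (tag): even-index sum = 313 mod 256 = 57; odd-index sum = 286 mod 256 = 30 → 39 1e.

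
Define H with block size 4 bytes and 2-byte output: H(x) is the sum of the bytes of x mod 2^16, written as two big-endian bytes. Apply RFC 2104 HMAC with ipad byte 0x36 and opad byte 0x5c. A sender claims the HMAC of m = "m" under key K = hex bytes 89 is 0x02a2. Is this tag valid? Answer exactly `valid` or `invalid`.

invalid

Key hex bytes 89 is 1 byte ≤ B = 4; zero-pad to 4 bytes: K' = 89 00 00 00.
K' ⊕ ipad = bf 36 36 36; K' ⊕ opad = d5 5c 5c 5c.
Inner hash: sum = 191+54+54+54+109 = 462 → 01 ce.
Outer hash (recomputed tag): sum = 213+92+92+92+1+206 = 696 → 02 b8.
Recomputed tag = 02b8; claimed = 02a2 → mismatch.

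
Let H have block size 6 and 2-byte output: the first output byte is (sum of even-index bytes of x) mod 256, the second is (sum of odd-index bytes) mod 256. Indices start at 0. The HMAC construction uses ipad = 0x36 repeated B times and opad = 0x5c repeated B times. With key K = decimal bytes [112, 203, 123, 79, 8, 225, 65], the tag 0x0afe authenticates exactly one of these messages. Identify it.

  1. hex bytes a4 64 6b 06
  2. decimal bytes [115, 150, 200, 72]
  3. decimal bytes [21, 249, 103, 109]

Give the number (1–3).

3

Key decimal bytes [112, 203, 123, 79, 8, 225, 65] = 70 cb 7b 4f 08 e1 41 is 7 bytes > B = 6, so hash it first: H(key) = 34 fb, then zero-pad to 6 bytes: K' = 34 fb 00 00 00 00.
K' ⊕ ipad = 02 cd 36 36 36 36; K' ⊕ opad = 68 a7 5c 5c 5c 5c.
m1: inner = H(02 cd 36 36 36 36 a4 64 6b 06) = 7d a3; tag = H(68 a7 5c 5c 5c 5c 7d a3) = 9d02
m2: inner = H(02 cd 36 36 36 36 73 96 c8 48) = a9 17; tag = H(68 a7 5c 5c 5c 5c a9 17) = c976
m3: inner = H(02 cd 36 36 36 36 15 f9 67 6d) = ea 9f; tag = H(68 a7 5c 5c 5c 5c ea 9f) = 0afe ← matches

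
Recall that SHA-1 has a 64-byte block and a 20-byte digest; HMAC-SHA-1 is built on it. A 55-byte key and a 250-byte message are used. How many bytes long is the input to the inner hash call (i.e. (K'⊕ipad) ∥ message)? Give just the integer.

Key is 55 ≤ 64 bytes, zero-padded: |K'| = 64.
Inner input = (K'⊕ipad) ∥ m → 64 + 250 = 314 bytes.

314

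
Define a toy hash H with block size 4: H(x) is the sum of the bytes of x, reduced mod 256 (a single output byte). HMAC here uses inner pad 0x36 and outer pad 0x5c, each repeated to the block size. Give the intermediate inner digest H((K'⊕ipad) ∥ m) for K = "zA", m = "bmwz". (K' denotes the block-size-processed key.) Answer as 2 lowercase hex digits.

ef

Key "zA" = 7a 41 is 2 bytes ≤ B = 4; zero-pad to 4 bytes: K' = 7a 41 00 00.
K' ⊕ ipad = 4c 77 36 36.
Inner input = 4c 77 36 36 ∥ 62 6d 77 7a.
Inner hash: sum = 76+119+54+54+98+109+119+122 = 751; mod 256 = 239 → ef.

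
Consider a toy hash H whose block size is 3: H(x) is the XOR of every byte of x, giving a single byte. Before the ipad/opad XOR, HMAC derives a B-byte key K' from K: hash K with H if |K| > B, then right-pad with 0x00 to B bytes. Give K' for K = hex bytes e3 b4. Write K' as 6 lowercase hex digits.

e3b400

Key hex bytes e3 b4 is 2 bytes ≤ B = 3; zero-pad to 3 bytes: K' = e3 b4 00.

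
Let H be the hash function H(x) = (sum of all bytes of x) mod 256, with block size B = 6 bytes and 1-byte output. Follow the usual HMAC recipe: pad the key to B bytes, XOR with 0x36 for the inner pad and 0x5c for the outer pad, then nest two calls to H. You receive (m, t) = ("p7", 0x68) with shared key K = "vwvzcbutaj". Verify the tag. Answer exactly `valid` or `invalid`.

invalid

Key "vwvzcbutaj" = 76 77 76 7a 63 62 75 74 61 6a is 10 bytes > B = 6, so hash it first: H(key) = 56, then zero-pad to 6 bytes: K' = 56 00 00 00 00 00.
K' ⊕ ipad = 60 36 36 36 36 36; K' ⊕ opad = 0a 5c 5c 5c 5c 5c.
Inner hash: sum = 96+54+54+54+54+54+112+55 = 533; mod 256 = 21 → 15.
Outer hash (recomputed tag): sum = 10+92+92+92+92+92+21 = 491; mod 256 = 235 → eb.
Recomputed tag = eb; claimed = 68 → mismatch.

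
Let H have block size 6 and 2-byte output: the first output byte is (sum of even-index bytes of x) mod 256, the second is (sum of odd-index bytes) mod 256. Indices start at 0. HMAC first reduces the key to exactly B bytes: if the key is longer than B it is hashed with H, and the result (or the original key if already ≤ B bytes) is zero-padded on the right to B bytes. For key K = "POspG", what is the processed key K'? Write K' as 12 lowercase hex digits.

Key "POspG" = 50 4f 73 70 47 is 5 bytes ≤ B = 6; zero-pad to 6 bytes: K' = 50 4f 73 70 47 00.

504f73704700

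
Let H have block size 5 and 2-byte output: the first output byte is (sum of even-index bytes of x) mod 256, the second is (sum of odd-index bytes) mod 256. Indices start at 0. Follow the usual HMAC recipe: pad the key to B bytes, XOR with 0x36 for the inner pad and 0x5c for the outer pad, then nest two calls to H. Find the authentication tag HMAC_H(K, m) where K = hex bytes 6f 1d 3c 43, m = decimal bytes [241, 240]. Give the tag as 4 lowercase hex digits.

80e9

Key hex bytes 6f 1d 3c 43 is 4 bytes ≤ B = 5; zero-pad to 5 bytes: K' = 6f 1d 3c 43 00.
K' ⊕ ipad = 59 2b 0a 75 36.  K' ⊕ opad = 33 41 60 1f 5c.
Inner input = (K'⊕ipad) ∥ m = 59 2b 0a 75 36 ∥ f1 f0.
Inner hash: even-index sum = 393 mod 256 = 137; odd-index sum = 401 mod 256 = 145 → 89 91.
Outer input = (K'⊕opad) ∥ inner = 33 41 60 1f 5c ∥ 89 91.
Outer hash (tag): even-index sum = 384 mod 256 = 128; odd-index sum = 233 mod 256 = 233 → 80 e9.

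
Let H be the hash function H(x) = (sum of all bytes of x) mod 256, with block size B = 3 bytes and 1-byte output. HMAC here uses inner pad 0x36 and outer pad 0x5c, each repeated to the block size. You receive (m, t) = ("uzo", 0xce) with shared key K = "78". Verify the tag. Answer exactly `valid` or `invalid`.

Key "78" = 37 38 is 2 bytes ≤ B = 3; zero-pad to 3 bytes: K' = 37 38 00.
K' ⊕ ipad = 01 0e 36; K' ⊕ opad = 6b 64 5c.
Inner hash: sum = 1+14+54+117+122+111 = 419; mod 256 = 163 → a3.
Outer hash (recomputed tag): sum = 107+100+92+163 = 462; mod 256 = 206 → ce.
Recomputed tag = ce; claimed = ce → match.

valid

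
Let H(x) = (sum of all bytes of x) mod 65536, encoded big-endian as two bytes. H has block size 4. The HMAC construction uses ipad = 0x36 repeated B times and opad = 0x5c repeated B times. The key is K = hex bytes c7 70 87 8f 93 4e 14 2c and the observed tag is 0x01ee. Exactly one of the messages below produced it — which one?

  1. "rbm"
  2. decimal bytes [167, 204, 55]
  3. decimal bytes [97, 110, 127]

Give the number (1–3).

2

Key hex bytes c7 70 87 8f 93 4e 14 2c is 8 bytes > B = 4, so hash it first: H(key) = 03 6e, then zero-pad to 4 bytes: K' = 03 6e 00 00.
K' ⊕ ipad = 35 58 36 36; K' ⊕ opad = 5f 32 5c 5c.
m1: inner = H(35 58 36 36 72 62 6d) = 02 3a; tag = H(5f 32 5c 5c 02 3a) = 0185
m2: inner = H(35 58 36 36 a7 cc 37) = 02 a3; tag = H(5f 32 5c 5c 02 a3) = 01ee ← matches
m3: inner = H(35 58 36 36 61 6e 7f) = 02 47; tag = H(5f 32 5c 5c 02 47) = 0192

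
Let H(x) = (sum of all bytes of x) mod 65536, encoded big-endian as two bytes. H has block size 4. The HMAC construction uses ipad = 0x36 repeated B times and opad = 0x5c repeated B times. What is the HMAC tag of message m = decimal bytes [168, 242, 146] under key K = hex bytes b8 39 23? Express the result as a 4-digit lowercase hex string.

023b

Key hex bytes b8 39 23 is 3 bytes ≤ B = 4; zero-pad to 4 bytes: K' = b8 39 23 00.
K' ⊕ ipad = 8e 0f 15 36.  K' ⊕ opad = e4 65 7f 5c.
Inner input = (K'⊕ipad) ∥ m = 8e 0f 15 36 ∥ a8 f2 92.
Inner hash: sum = 142+15+21+54+168+242+146 = 788 → 03 14.
Outer input = (K'⊕opad) ∥ inner = e4 65 7f 5c ∥ 03 14.
Outer hash (tag): sum = 228+101+127+92+3+20 = 571 → 02 3b.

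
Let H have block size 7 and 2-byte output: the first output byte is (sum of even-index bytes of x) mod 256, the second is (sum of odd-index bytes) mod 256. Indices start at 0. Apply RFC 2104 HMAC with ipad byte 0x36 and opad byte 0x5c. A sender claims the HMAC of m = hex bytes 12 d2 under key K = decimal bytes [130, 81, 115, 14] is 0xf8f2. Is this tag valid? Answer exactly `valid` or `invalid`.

invalid

Key decimal bytes [130, 81, 115, 14] = 82 51 73 0e is 4 bytes ≤ B = 7; zero-pad to 7 bytes: K' = 82 51 73 0e 00 00 00.
K' ⊕ ipad = b4 67 45 38 36 36 36; K' ⊕ opad = de 0d 2f 52 5c 5c 5c.
Inner hash: even-index sum = 567 mod 256 = 55; odd-index sum = 231 mod 256 = 231 → 37 e7.
Outer hash (recomputed tag): even-index sum = 684 mod 256 = 172; odd-index sum = 242 mod 256 = 242 → ac f2.
Recomputed tag = acf2; claimed = f8f2 → mismatch.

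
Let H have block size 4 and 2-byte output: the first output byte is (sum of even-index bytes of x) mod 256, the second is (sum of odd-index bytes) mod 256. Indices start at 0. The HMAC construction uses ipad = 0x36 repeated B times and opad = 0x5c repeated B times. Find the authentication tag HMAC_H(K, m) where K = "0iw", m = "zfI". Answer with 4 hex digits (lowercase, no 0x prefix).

a18c

Key "0iw" = 30 69 77 is 3 bytes ≤ B = 4; zero-pad to 4 bytes: K' = 30 69 77 00.
K' ⊕ ipad = 06 5f 41 36.  K' ⊕ opad = 6c 35 2b 5c.
Inner input = (K'⊕ipad) ∥ m = 06 5f 41 36 ∥ 7a 66 49.
Inner hash: even-index sum = 266 mod 256 = 10; odd-index sum = 251 mod 256 = 251 → 0a fb.
Outer input = (K'⊕opad) ∥ inner = 6c 35 2b 5c ∥ 0a fb.
Outer hash (tag): even-index sum = 161 mod 256 = 161; odd-index sum = 396 mod 256 = 140 → a1 8c.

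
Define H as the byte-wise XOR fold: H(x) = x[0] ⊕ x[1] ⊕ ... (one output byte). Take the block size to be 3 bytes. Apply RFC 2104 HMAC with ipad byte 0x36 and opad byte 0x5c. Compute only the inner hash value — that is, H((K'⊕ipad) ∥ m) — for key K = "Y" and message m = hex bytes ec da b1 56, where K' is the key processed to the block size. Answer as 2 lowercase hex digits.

be

Key "Y" = 59 is 1 byte ≤ B = 3; zero-pad to 3 bytes: K' = 59 00 00.
K' ⊕ ipad = 6f 36 36.
Inner input = 6f 36 36 ∥ ec da b1 56.
Inner hash: XOR 6f⊕36⊕36⊕ec⊕da⊕b1⊕56 = be.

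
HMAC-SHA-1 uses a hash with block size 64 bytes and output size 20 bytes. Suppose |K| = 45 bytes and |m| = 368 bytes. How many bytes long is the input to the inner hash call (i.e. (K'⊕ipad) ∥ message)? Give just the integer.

Key is 45 ≤ 64 bytes, zero-padded: |K'| = 64.
Inner input = (K'⊕ipad) ∥ m → 64 + 368 = 432 bytes.

432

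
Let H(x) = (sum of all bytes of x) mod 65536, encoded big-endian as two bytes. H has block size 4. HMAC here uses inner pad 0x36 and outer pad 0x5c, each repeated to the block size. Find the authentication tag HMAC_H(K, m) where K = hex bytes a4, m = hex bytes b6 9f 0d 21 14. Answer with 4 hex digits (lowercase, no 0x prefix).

Key hex bytes a4 is 1 byte ≤ B = 4; zero-pad to 4 bytes: K' = a4 00 00 00.
K' ⊕ ipad = 92 36 36 36.  K' ⊕ opad = f8 5c 5c 5c.
Inner input = (K'⊕ipad) ∥ m = 92 36 36 36 ∥ b6 9f 0d 21 14.
Inner hash: sum = 146+54+54+54+182+159+13+33+20 = 715 → 02 cb.
Outer input = (K'⊕opad) ∥ inner = f8 5c 5c 5c ∥ 02 cb.
Outer hash (tag): sum = 248+92+92+92+2+203 = 729 → 02 d9.

02d9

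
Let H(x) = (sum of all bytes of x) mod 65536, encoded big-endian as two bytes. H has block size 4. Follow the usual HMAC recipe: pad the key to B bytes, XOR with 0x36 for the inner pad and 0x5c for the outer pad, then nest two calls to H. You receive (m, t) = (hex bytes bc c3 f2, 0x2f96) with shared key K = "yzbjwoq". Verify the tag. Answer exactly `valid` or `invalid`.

Key "yzbjwoq" = 79 7a 62 6a 77 6f 71 is 7 bytes > B = 4, so hash it first: H(key) = 03 16, then zero-pad to 4 bytes: K' = 03 16 00 00.
K' ⊕ ipad = 35 20 36 36; K' ⊕ opad = 5f 4a 5c 5c.
Inner hash: sum = 53+32+54+54+188+195+242 = 818 → 03 32.
Outer hash (recomputed tag): sum = 95+74+92+92+3+50 = 406 → 01 96.
Recomputed tag = 0196; claimed = 2f96 → mismatch.

invalid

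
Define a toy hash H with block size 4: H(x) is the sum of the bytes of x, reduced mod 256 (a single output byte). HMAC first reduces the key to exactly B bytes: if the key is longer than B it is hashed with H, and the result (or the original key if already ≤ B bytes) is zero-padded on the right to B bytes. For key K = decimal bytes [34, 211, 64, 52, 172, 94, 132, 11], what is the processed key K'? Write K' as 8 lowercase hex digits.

|K| = 8 > B = 4, so first hash the key.
H(K): sum = 34+211+64+52+172+94+132+11 = 770; mod 256 = 2 → 02.
Zero-pad H(K) = 02 to 4 bytes: K' = 02 00 00 00.

02000000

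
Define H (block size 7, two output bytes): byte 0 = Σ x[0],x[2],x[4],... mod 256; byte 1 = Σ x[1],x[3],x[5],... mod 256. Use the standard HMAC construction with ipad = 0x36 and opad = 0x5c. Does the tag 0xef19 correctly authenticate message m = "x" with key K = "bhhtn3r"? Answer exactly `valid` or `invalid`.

Key "bhhtn3r" = 62 68 68 74 6e 33 72 is exactly B = 7 bytes: K' = 62 68 68 74 6e 33 72.
K' ⊕ ipad = 54 5e 5e 42 58 05 44; K' ⊕ opad = 3e 34 34 28 32 6f 2e.
Inner hash: even-index sum = 334 mod 256 = 78; odd-index sum = 285 mod 256 = 29 → 4e 1d.
Outer hash (recomputed tag): even-index sum = 239 mod 256 = 239; odd-index sum = 281 mod 256 = 25 → ef 19.
Recomputed tag = ef19; claimed = ef19 → match.

valid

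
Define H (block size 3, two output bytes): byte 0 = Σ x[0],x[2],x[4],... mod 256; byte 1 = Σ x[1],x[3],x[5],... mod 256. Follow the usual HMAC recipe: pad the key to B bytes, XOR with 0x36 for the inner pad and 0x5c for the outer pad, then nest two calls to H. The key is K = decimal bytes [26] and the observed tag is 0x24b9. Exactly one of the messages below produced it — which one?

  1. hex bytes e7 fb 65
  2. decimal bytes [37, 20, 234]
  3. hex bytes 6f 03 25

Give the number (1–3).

Key decimal bytes [26] = 1a is 1 byte ≤ B = 3; zero-pad to 3 bytes: K' = 1a 00 00.
K' ⊕ ipad = 2c 36 36; K' ⊕ opad = 46 5c 5c.
m1: inner = H(2c 36 36 e7 fb 65) = 5d 82; tag = H(46 5c 5c 5d 82) = 24b9 ← matches
m2: inner = H(2c 36 36 25 14 ea) = 76 45; tag = H(46 5c 5c 76 45) = e7d2
m3: inner = H(2c 36 36 6f 03 25) = 65 ca; tag = H(46 5c 5c 65 ca) = 6cc1

1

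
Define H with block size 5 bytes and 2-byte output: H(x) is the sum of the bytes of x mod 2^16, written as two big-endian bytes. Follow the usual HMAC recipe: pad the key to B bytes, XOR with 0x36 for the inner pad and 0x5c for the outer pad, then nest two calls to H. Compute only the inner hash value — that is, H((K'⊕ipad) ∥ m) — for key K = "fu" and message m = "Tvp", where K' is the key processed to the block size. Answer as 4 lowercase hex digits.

026f

Key "fu" = 66 75 is 2 bytes ≤ B = 5; zero-pad to 5 bytes: K' = 66 75 00 00 00.
K' ⊕ ipad = 50 43 36 36 36.
Inner input = 50 43 36 36 36 ∥ 54 76 70.
Inner hash: sum = 80+67+54+54+54+84+118+112 = 623 → 02 6f.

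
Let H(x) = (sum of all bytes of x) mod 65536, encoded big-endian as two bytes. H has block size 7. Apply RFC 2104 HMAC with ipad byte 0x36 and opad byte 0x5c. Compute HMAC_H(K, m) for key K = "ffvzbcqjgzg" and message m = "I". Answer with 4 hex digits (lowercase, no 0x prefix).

Key "ffvzbcqjgzg" = 66 66 76 7a 62 63 71 6a 67 7a 67 is 11 bytes > B = 7, so hash it first: H(key) = 04 a4, then zero-pad to 7 bytes: K' = 04 a4 00 00 00 00 00.
K' ⊕ ipad = 32 92 36 36 36 36 36.  K' ⊕ opad = 58 f8 5c 5c 5c 5c 5c.
Inner input = (K'⊕ipad) ∥ m = 32 92 36 36 36 36 36 ∥ 49.
Inner hash: sum = 50+146+54+54+54+54+54+73 = 539 → 02 1b.
Outer input = (K'⊕opad) ∥ inner = 58 f8 5c 5c 5c 5c 5c ∥ 02 1b.
Outer hash (tag): sum = 88+248+92+92+92+92+92+2+27 = 825 → 03 39.

0339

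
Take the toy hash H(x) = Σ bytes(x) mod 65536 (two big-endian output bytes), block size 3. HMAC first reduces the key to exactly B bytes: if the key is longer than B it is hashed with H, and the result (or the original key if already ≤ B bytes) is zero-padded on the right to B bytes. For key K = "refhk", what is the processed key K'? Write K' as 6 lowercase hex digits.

021000

|K| = 5 > B = 3, so first hash the key.
H(K): sum = 114+101+102+104+107 = 528 → 02 10.
Zero-pad H(K) = 02 10 to 3 bytes: K' = 02 10 00.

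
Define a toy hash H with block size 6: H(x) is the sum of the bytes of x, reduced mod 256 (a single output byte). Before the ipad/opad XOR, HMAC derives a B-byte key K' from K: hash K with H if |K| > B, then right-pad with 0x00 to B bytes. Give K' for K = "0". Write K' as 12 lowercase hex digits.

300000000000

Key "0" = 30 is 1 byte ≤ B = 6; zero-pad to 6 bytes: K' = 30 00 00 00 00 00.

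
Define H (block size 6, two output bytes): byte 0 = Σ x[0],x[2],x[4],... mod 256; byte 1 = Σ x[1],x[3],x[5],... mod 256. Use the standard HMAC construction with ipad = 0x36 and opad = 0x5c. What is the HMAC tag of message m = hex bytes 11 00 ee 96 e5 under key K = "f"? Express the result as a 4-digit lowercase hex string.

Key "f" = 66 is 1 byte ≤ B = 6; zero-pad to 6 bytes: K' = 66 00 00 00 00 00.
K' ⊕ ipad = 50 36 36 36 36 36.  K' ⊕ opad = 3a 5c 5c 5c 5c 5c.
Inner input = (K'⊕ipad) ∥ m = 50 36 36 36 36 36 ∥ 11 00 ee 96 e5.
Inner hash: even-index sum = 672 mod 256 = 160; odd-index sum = 312 mod 256 = 56 → a0 38.
Outer input = (K'⊕opad) ∥ inner = 3a 5c 5c 5c 5c 5c ∥ a0 38.
Outer hash (tag): even-index sum = 402 mod 256 = 146; odd-index sum = 332 mod 256 = 76 → 92 4c.

924c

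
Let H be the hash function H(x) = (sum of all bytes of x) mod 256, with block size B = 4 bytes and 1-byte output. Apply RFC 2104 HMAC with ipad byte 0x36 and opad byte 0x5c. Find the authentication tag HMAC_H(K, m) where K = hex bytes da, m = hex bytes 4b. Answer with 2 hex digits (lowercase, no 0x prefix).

73

Key hex bytes da is 1 byte ≤ B = 4; zero-pad to 4 bytes: K' = da 00 00 00.
K' ⊕ ipad = ec 36 36 36.  K' ⊕ opad = 86 5c 5c 5c.
Inner input = (K'⊕ipad) ∥ m = ec 36 36 36 ∥ 4b.
Inner hash: sum = 236+54+54+54+75 = 473; mod 256 = 217 → d9.
Outer input = (K'⊕opad) ∥ inner = 86 5c 5c 5c ∥ d9.
Outer hash (tag): sum = 134+92+92+92+217 = 627; mod 256 = 115 → 73.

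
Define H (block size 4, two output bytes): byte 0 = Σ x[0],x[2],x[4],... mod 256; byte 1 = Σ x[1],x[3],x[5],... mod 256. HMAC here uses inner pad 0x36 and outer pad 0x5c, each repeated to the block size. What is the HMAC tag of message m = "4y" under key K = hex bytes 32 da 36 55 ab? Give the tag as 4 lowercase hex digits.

3a97

Key hex bytes 32 da 36 55 ab is 5 bytes > B = 4, so hash it first: H(key) = 13 2f, then zero-pad to 4 bytes: K' = 13 2f 00 00.
K' ⊕ ipad = 25 19 36 36.  K' ⊕ opad = 4f 73 5c 5c.
Inner input = (K'⊕ipad) ∥ m = 25 19 36 36 ∥ 34 79.
Inner hash: even-index sum = 143 mod 256 = 143; odd-index sum = 200 mod 256 = 200 → 8f c8.
Outer input = (K'⊕opad) ∥ inner = 4f 73 5c 5c ∥ 8f c8.
Outer hash (tag): even-index sum = 314 mod 256 = 58; odd-index sum = 407 mod 256 = 151 → 3a 97.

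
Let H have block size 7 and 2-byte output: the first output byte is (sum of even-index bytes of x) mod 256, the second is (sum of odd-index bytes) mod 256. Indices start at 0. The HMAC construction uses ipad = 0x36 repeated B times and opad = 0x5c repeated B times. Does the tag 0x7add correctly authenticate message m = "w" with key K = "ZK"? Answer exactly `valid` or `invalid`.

Key "ZK" = 5a 4b is 2 bytes ≤ B = 7; zero-pad to 7 bytes: K' = 5a 4b 00 00 00 00 00.
K' ⊕ ipad = 6c 7d 36 36 36 36 36; K' ⊕ opad = 06 17 5c 5c 5c 5c 5c.
Inner hash: even-index sum = 270 mod 256 = 14; odd-index sum = 352 mod 256 = 96 → 0e 60.
Outer hash (recomputed tag): even-index sum = 378 mod 256 = 122; odd-index sum = 221 mod 256 = 221 → 7a dd.
Recomputed tag = 7add; claimed = 7add → match.

valid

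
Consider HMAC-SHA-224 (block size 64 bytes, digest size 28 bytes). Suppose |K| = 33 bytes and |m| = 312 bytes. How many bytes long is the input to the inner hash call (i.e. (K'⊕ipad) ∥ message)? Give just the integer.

Key is 33 ≤ 64 bytes, zero-padded: |K'| = 64.
Inner input = (K'⊕ipad) ∥ m → 64 + 312 = 376 bytes.

376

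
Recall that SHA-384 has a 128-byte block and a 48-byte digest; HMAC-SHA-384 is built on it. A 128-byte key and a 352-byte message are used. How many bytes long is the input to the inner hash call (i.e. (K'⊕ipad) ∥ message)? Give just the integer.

Key is 128 ≤ 128 bytes, zero-padded: |K'| = 128.
Inner input = (K'⊕ipad) ∥ m → 128 + 352 = 480 bytes.

480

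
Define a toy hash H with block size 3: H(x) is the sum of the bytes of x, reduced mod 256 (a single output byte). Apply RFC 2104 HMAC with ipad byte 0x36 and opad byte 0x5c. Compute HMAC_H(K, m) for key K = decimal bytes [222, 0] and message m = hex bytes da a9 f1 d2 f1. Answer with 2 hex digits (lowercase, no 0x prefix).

c5

Key decimal bytes [222, 0] = de 00 is 2 bytes ≤ B = 3; zero-pad to 3 bytes: K' = de 00 00.
K' ⊕ ipad = e8 36 36.  K' ⊕ opad = 82 5c 5c.
Inner input = (K'⊕ipad) ∥ m = e8 36 36 ∥ da a9 f1 d2 f1.
Inner hash: sum = 232+54+54+218+169+241+210+241 = 1419; mod 256 = 139 → 8b.
Outer input = (K'⊕opad) ∥ inner = 82 5c 5c ∥ 8b.
Outer hash (tag): sum = 130+92+92+139 = 453; mod 256 = 197 → c5.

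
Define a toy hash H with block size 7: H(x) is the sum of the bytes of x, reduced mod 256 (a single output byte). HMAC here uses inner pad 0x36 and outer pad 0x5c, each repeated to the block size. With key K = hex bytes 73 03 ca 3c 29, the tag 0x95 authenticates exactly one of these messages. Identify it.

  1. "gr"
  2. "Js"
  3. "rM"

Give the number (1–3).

1

Key hex bytes 73 03 ca 3c 29 is 5 bytes ≤ B = 7; zero-pad to 7 bytes: K' = 73 03 ca 3c 29 00 00.
K' ⊕ ipad = 45 35 fc 0a 1f 36 36; K' ⊕ opad = 2f 5f 96 60 75 5c 5c.
m1: inner = H(45 35 fc 0a 1f 36 36 67 72) = e4; tag = H(2f 5f 96 60 75 5c 5c e4) = 95 ← matches
m2: inner = H(45 35 fc 0a 1f 36 36 4a 73) = c8; tag = H(2f 5f 96 60 75 5c 5c c8) = 79
m3: inner = H(45 35 fc 0a 1f 36 36 72 4d) = ca; tag = H(2f 5f 96 60 75 5c 5c ca) = 7b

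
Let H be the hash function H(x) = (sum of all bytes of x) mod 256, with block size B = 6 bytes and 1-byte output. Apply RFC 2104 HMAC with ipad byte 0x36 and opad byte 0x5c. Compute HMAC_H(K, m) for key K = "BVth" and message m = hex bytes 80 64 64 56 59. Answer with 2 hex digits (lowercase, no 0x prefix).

13

Key "BVth" = 42 56 74 68 is 4 bytes ≤ B = 6; zero-pad to 6 bytes: K' = 42 56 74 68 00 00.
K' ⊕ ipad = 74 60 42 5e 36 36.  K' ⊕ opad = 1e 0a 28 34 5c 5c.
Inner input = (K'⊕ipad) ∥ m = 74 60 42 5e 36 36 ∥ 80 64 64 56 59.
Inner hash: sum = 116+96+66+94+54+54+128+100+100+86+89 = 983; mod 256 = 215 → d7.
Outer input = (K'⊕opad) ∥ inner = 1e 0a 28 34 5c 5c ∥ d7.
Outer hash (tag): sum = 30+10+40+52+92+92+215 = 531; mod 256 = 19 → 13.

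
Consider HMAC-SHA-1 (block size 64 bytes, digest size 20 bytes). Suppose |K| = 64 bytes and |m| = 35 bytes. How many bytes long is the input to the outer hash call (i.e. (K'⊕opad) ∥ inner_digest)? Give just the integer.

84

Key is 64 ≤ 64 bytes, zero-padded: |K'| = 64.
Outer input = (K'⊕opad) ∥ H(inner) → 64 + 20 = 84 bytes.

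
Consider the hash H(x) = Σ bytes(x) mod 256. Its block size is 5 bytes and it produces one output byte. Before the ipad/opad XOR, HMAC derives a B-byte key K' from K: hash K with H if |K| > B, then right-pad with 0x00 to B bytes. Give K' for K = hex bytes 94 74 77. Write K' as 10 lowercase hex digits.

Key hex bytes 94 74 77 is 3 bytes ≤ B = 5; zero-pad to 5 bytes: K' = 94 74 77 00 00.

9474770000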